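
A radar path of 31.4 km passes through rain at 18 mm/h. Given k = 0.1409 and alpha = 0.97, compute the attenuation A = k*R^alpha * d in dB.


gamma = 0.1409 * 18^0.97 = 2.325548 dB/km
A = 2.325548 * 31.4 = 73.02 dB

73.02 dB


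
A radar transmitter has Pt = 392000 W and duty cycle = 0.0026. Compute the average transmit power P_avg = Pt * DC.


P_avg = 392000 * 0.0026 = 1019.2 W

1019.2 W


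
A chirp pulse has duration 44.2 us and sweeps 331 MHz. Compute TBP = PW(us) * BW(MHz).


TBP = 44.2 * 331 = 14630.2

14630.2


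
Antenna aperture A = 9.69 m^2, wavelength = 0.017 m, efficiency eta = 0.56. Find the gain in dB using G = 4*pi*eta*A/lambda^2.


G_linear = 4*pi*0.56*9.69/0.017^2 = 235952.09
G_dB = 10*log10(235952.09) = 53.7 dB

53.7 dB


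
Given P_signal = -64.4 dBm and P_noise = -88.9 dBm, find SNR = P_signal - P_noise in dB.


SNR = -64.4 - (-88.9) = 24.5 dB

24.5 dB


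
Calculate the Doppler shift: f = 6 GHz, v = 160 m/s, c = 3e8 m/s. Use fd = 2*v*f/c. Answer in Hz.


fd = 2 * 160 * 6000000000.0 / 3e8 = 6400.0 Hz

6400.0 Hz


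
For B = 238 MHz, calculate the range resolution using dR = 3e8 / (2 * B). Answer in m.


dR = 3e8 / (2 * 238000000.0) = 0.63 m

0.63 m


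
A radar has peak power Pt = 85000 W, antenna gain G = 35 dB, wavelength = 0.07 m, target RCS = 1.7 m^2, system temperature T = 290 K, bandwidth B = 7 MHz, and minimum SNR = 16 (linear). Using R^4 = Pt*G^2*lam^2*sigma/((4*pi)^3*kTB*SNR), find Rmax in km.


G_lin = 10^(35/10) = 3162.27766
R^4 = 85000 * 3162.27766^2 * 0.07^2 * 1.7 / ((4*pi)^3 * 1.38e-23 * 290 * 7000000.0 * 16)
R^4 = 7.96048e18 m^4
R_max = (7.96048e18)^(1/4) = 53117.2 m = 53.1 km

53.1 km


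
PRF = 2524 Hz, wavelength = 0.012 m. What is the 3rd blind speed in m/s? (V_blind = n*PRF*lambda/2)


V_blind = 3 * 2524 * 0.012 / 2 = 45.4 m/s

45.4 m/s


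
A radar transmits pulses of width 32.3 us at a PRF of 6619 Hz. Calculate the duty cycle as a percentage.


DC = 32.3e-6 * 6619 * 100 = 21.38%

21.38%


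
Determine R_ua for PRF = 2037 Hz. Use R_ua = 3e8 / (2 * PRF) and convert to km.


R_ua = 3e8 / (2 * 2037) = 73637.7 m = 73.6 km

73.6 km


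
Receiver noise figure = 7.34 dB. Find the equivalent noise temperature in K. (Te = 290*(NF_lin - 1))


NF_lin = 10^(7.34/10) = 5.420009
Te = 290 * (5.420009 - 1) = 1281.8 K

1281.8 K


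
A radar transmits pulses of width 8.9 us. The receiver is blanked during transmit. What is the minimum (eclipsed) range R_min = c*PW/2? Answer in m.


R_min = 3e8 * 8.9e-6 / 2 = 1335.0 m

1335.0 m


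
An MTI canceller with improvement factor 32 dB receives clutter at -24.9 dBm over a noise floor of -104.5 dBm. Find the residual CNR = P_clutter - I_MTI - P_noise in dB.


CNR = -24.9 - 32 - (-104.5) = 47.6 dB

47.6 dB


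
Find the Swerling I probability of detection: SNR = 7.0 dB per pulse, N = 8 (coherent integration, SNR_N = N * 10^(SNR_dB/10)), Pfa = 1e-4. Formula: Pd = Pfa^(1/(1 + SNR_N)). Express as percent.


SNR_lin = 10^(7.0/10) = 5.01187
SNR_N = 8 * 5.01187 = 40.09496
1/(1 + SNR_N) = 1/41.09496 = 0.0243339
Pd = (1e-4)^0.0243339 = 0.79922
Pd = 79.9%

79.9%


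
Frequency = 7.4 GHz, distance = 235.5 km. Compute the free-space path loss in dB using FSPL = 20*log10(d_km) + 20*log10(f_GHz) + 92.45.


20*log10(235.5) = 47.44
20*log10(7.4) = 17.38
FSPL = 157.3 dB

157.3 dB


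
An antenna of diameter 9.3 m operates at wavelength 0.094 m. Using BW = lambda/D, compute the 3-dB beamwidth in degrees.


BW_rad = 0.094 / 9.3 = 0.010108
BW_deg = 0.58 degrees

0.58 degrees


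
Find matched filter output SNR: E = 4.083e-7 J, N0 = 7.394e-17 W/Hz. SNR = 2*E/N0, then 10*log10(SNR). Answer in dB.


SNR_lin = 2 * 4.083e-7 / 7.394e-17 = 1.104e10
SNR_dB = 10*log10(1.104e10) = 100.4 dB

100.4 dB


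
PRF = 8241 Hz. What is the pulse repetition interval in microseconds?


PRI = 1/8241 = 0.0001213445 s = 121.3 us

121.3 us


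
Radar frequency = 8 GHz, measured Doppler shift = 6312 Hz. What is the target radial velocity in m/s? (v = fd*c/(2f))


v = 6312 * 3e8 / (2 * 8000000000.0) = 118.4 m/s

118.4 m/s


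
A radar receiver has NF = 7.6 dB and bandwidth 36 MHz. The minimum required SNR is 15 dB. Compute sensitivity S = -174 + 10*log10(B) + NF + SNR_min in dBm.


10*log10(36000000.0) = 75.56
S = -174 + 75.56 + 7.6 + 15 = -75.8 dBm

-75.8 dBm


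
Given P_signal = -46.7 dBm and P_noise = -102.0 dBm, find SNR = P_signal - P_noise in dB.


SNR = -46.7 - (-102.0) = 55.3 dB

55.3 dB


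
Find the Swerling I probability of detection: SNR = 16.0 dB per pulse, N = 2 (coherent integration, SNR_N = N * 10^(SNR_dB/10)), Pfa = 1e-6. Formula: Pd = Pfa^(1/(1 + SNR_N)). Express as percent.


SNR_lin = 10^(16.0/10) = 39.81072
SNR_N = 2 * 39.81072 = 79.62144
1/(1 + SNR_N) = 1/80.62144 = 0.0124036
Pd = (1e-6)^0.0124036 = 0.84252
Pd = 84.3%

84.3%


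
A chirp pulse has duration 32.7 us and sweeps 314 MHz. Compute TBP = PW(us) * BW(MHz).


TBP = 32.7 * 314 = 10267.8

10267.8


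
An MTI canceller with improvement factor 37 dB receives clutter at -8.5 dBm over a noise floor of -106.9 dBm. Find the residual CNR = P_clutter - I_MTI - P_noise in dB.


CNR = -8.5 - 37 - (-106.9) = 61.4 dB

61.4 dB


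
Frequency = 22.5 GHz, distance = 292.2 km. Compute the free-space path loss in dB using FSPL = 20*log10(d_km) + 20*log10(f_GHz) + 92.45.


20*log10(292.2) = 49.31
20*log10(22.5) = 27.04
FSPL = 168.8 dB

168.8 dB


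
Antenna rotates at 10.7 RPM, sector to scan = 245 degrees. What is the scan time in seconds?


t = 245 / (10.7 * 360) * 60 = 3.82 s

3.82 s


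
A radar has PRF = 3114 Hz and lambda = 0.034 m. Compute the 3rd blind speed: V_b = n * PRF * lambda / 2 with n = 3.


V_blind = 3 * 3114 * 0.034 / 2 = 158.8 m/s

158.8 m/s


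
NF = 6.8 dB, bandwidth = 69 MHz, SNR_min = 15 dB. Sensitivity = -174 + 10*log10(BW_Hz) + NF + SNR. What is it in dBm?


10*log10(69000000.0) = 78.39
S = -174 + 78.39 + 6.8 + 15 = -73.8 dBm

-73.8 dBm


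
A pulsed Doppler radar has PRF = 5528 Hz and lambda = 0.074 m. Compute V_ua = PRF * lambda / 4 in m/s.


V_ua = 5528 * 0.074 / 4 = 102.3 m/s

102.3 m/s


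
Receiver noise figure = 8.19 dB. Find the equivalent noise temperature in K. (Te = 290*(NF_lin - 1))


NF_lin = 10^(8.19/10) = 6.591739
Te = 290 * (6.591739 - 1) = 1621.6 K

1621.6 K


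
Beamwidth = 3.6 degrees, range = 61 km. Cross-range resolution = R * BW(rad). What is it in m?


BW_rad = 0.062831853
CR = 61000 * 0.062831853 = 3832.7 m

3832.7 m


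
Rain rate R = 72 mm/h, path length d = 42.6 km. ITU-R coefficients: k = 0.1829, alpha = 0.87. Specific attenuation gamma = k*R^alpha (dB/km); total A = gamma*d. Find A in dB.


gamma = 0.1829 * 72^0.87 = 7.552539 dB/km
A = 7.552539 * 42.6 = 321.74 dB

321.74 dB


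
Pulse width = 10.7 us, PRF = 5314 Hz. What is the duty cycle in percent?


DC = 10.7e-6 * 5314 * 100 = 5.69%

5.69%


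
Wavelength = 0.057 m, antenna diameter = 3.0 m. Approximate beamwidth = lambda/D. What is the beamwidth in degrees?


BW_rad = 0.057 / 3.0 = 0.019
BW_deg = 1.09 degrees

1.09 degrees


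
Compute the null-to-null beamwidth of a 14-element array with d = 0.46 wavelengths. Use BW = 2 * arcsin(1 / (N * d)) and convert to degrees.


1/(N*d) = 1/(14*0.46) = 0.15528
BW = 2*arcsin(0.15528) = 17.9 degrees

17.9 degrees


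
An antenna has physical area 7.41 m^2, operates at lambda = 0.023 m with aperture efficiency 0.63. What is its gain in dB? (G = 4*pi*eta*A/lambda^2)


G_linear = 4*pi*0.63*7.41/0.023^2 = 110895.25
G_dB = 10*log10(110895.25) = 50.4 dB

50.4 dB


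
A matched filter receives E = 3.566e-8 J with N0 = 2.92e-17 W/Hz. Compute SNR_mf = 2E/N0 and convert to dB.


SNR_lin = 2 * 3.566e-8 / 2.92e-17 = 2.442e9
SNR_dB = 10*log10(2.442e9) = 93.9 dB

93.9 dB


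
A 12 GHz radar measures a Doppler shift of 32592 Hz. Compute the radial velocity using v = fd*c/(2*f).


v = 32592 * 3e8 / (2 * 12000000000.0) = 407.4 m/s

407.4 m/s


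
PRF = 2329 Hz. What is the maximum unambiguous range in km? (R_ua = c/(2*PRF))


R_ua = 3e8 / (2 * 2329) = 64405.3 m = 64.4 km

64.4 km


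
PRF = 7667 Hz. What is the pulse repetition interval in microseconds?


PRI = 1/7667 = 0.0001304291 s = 130.4 us

130.4 us


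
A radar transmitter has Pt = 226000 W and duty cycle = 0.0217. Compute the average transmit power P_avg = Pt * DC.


P_avg = 226000 * 0.0217 = 4904.2 W

4904.2 W


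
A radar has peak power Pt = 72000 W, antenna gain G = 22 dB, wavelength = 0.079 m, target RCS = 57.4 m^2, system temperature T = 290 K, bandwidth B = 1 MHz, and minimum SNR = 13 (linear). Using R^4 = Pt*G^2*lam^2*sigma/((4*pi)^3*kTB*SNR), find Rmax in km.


G_lin = 10^(22/10) = 158.489319
R^4 = 72000 * 158.489319^2 * 0.079^2 * 57.4 / ((4*pi)^3 * 1.38e-23 * 290 * 1000000.0 * 13)
R^4 = 6.2755e18 m^4
R_max = (6.2755e18)^(1/4) = 50050.9 m = 50.1 km

50.1 km


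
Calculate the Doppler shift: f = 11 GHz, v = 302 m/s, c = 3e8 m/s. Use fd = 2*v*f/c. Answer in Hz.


fd = 2 * 302 * 11000000000.0 / 3e8 = 22146.7 Hz

22146.7 Hz


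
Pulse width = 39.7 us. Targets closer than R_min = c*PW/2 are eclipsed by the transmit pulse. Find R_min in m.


R_min = 3e8 * 39.7e-6 / 2 = 5955.0 m

5955.0 m


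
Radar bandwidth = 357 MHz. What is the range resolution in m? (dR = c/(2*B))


dR = 3e8 / (2 * 357000000.0) = 0.42 m

0.42 m


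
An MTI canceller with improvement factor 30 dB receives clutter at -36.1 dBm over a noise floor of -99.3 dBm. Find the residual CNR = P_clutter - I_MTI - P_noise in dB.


CNR = -36.1 - 30 - (-99.3) = 33.2 dB

33.2 dB


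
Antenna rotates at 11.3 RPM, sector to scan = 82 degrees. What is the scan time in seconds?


t = 82 / (11.3 * 360) * 60 = 1.21 s

1.21 s


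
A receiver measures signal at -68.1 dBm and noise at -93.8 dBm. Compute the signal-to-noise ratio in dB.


SNR = -68.1 - (-93.8) = 25.7 dB

25.7 dB


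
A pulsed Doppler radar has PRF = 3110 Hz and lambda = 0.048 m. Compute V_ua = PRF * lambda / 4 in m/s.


V_ua = 3110 * 0.048 / 4 = 37.3 m/s

37.3 m/s


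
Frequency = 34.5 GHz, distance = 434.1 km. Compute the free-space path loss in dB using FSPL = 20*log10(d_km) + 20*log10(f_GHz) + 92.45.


20*log10(434.1) = 52.75
20*log10(34.5) = 30.76
FSPL = 176.0 dB

176.0 dB


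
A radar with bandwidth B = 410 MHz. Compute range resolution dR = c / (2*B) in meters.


dR = 3e8 / (2 * 410000000.0) = 0.37 m

0.37 m


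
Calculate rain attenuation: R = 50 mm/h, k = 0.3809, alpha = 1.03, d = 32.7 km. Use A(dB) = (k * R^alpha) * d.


gamma = 0.3809 * 50^1.03 = 21.416578 dB/km
A = 21.416578 * 32.7 = 700.32 dB

700.32 dB


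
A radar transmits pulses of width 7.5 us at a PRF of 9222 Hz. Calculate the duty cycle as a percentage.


DC = 7.5e-6 * 9222 * 100 = 6.92%

6.92%


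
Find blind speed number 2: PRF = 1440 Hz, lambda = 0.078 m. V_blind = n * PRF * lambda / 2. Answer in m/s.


V_blind = 2 * 1440 * 0.078 / 2 = 112.3 m/s

112.3 m/s


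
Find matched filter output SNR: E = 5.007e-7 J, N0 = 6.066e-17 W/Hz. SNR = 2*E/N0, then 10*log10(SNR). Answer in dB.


SNR_lin = 2 * 5.007e-7 / 6.066e-17 = 1.651e10
SNR_dB = 10*log10(1.651e10) = 102.2 dB

102.2 dB


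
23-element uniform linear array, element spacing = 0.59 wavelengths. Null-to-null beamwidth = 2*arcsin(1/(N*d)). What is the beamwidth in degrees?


1/(N*d) = 1/(23*0.59) = 0.073692
BW = 2*arcsin(0.073692) = 8.5 degrees

8.5 degrees


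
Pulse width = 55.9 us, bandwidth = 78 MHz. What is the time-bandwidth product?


TBP = 55.9 * 78 = 4360.2

4360.2


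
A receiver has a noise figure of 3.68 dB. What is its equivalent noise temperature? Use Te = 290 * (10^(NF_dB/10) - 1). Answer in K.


NF_lin = 10^(3.68/10) = 2.333458
Te = 290 * (2.333458 - 1) = 386.7 K

386.7 K


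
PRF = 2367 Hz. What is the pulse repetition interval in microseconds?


PRI = 1/2367 = 0.0004224757 s = 422.5 us

422.5 us


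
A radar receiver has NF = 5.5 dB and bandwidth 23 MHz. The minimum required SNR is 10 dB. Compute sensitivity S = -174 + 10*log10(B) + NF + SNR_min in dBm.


10*log10(23000000.0) = 73.62
S = -174 + 73.62 + 5.5 + 10 = -84.9 dBm

-84.9 dBm


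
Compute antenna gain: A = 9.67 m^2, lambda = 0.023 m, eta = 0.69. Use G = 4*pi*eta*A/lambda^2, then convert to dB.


G_linear = 4*pi*0.69*9.67/0.023^2 = 158500.18
G_dB = 10*log10(158500.18) = 52.0 dB

52.0 dB


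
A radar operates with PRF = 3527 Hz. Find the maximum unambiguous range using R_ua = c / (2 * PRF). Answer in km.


R_ua = 3e8 / (2 * 3527) = 42529.1 m = 42.5 km

42.5 km


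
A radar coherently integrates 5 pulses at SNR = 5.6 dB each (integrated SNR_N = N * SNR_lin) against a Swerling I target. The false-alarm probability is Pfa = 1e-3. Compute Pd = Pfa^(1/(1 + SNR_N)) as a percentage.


SNR_lin = 10^(5.6/10) = 3.63078
SNR_N = 5 * 3.63078 = 18.1539
1/(1 + SNR_N) = 1/19.1539 = 0.0522087
Pd = (1e-3)^0.0522087 = 0.69723
Pd = 69.7%

69.7%


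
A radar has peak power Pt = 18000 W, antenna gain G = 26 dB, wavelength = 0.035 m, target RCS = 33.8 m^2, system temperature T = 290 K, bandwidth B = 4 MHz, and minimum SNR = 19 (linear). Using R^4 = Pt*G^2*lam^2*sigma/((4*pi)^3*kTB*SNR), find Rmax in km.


G_lin = 10^(26/10) = 398.107171
R^4 = 18000 * 398.107171^2 * 0.035^2 * 33.8 / ((4*pi)^3 * 1.38e-23 * 290 * 4000000.0 * 19)
R^4 = 1.95706e17 m^4
R_max = (1.95706e17)^(1/4) = 21033.0 m = 21.0 km

21.0 km


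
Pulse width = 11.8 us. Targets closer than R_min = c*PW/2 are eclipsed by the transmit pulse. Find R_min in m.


R_min = 3e8 * 11.8e-6 / 2 = 1770.0 m

1770.0 m


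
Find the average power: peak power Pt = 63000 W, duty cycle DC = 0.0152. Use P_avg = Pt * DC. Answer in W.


P_avg = 63000 * 0.0152 = 957.6 W

957.6 W


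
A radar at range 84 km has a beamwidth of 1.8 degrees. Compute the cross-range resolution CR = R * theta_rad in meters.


BW_rad = 0.031415927
CR = 84000 * 0.031415927 = 2638.9 m

2638.9 m


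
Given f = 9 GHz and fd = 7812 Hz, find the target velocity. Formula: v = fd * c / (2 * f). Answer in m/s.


v = 7812 * 3e8 / (2 * 9000000000.0) = 130.2 m/s

130.2 m/s


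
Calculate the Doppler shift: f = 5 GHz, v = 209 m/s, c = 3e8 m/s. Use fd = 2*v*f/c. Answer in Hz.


fd = 2 * 209 * 5000000000.0 / 3e8 = 6966.7 Hz

6966.7 Hz


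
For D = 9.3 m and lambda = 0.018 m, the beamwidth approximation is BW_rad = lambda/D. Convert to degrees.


BW_rad = 0.018 / 9.3 = 0.001935
BW_deg = 0.11 degrees

0.11 degrees


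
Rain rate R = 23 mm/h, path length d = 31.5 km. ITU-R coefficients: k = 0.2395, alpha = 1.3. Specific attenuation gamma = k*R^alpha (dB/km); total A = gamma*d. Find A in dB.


gamma = 0.2395 * 23^1.3 = 14.110802 dB/km
A = 14.110802 * 31.5 = 444.49 dB

444.49 dB


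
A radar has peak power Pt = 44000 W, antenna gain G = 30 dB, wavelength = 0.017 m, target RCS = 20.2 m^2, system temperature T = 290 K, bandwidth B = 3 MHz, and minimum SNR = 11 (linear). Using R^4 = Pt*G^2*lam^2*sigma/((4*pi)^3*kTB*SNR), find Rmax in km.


G_lin = 10^(30/10) = 1000.0
R^4 = 44000 * 1000.0^2 * 0.017^2 * 20.2 / ((4*pi)^3 * 1.38e-23 * 290 * 3000000.0 * 11)
R^4 = 9.80125e17 m^4
R_max = (9.80125e17)^(1/4) = 31464.5 m = 31.5 km

31.5 km


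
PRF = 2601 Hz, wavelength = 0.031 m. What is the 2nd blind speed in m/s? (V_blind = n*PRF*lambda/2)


V_blind = 2 * 2601 * 0.031 / 2 = 80.6 m/s

80.6 m/s


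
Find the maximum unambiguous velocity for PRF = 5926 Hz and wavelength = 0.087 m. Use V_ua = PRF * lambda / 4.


V_ua = 5926 * 0.087 / 4 = 128.9 m/s

128.9 m/s


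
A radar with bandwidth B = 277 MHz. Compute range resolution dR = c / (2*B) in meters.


dR = 3e8 / (2 * 277000000.0) = 0.54 m

0.54 m


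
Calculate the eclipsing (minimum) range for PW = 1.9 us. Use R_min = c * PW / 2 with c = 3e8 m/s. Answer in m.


R_min = 3e8 * 1.9e-6 / 2 = 285.0 m

285.0 m


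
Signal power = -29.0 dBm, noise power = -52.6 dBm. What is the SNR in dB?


SNR = -29.0 - (-52.6) = 23.6 dB

23.6 dB


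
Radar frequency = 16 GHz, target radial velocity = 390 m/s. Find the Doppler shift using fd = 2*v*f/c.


fd = 2 * 390 * 16000000000.0 / 3e8 = 41600.0 Hz

41600.0 Hz


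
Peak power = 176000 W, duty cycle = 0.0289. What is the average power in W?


P_avg = 176000 * 0.0289 = 5086.4 W

5086.4 W


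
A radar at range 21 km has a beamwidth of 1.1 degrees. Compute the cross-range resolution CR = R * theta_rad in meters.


BW_rad = 0.019198622
CR = 21000 * 0.019198622 = 403.2 m

403.2 m


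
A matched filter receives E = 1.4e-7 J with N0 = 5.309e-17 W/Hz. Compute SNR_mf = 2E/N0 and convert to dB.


SNR_lin = 2 * 1.4e-7 / 5.309e-17 = 5.274e9
SNR_dB = 10*log10(5.274e9) = 97.2 dB

97.2 dB


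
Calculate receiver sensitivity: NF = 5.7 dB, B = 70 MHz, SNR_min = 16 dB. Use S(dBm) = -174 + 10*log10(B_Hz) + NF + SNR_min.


10*log10(70000000.0) = 78.45
S = -174 + 78.45 + 5.7 + 16 = -73.8 dBm

-73.8 dBm


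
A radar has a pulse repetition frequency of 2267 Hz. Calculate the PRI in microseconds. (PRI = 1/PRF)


PRI = 1/2267 = 0.0004411116 s = 441.1 us

441.1 us


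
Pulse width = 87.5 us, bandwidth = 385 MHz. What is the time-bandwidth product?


TBP = 87.5 * 385 = 33687.5

33687.5


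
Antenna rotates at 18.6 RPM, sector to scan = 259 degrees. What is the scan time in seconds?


t = 259 / (18.6 * 360) * 60 = 2.32 s

2.32 s


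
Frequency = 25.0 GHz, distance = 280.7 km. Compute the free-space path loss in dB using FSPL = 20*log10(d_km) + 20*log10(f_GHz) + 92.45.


20*log10(280.7) = 48.96
20*log10(25.0) = 27.96
FSPL = 169.4 dB

169.4 dB


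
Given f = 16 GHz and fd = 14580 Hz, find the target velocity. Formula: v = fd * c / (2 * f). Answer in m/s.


v = 14580 * 3e8 / (2 * 16000000000.0) = 136.7 m/s

136.7 m/s


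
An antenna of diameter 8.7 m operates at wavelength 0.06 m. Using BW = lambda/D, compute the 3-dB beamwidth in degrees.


BW_rad = 0.06 / 8.7 = 0.006897
BW_deg = 0.4 degrees

0.4 degrees


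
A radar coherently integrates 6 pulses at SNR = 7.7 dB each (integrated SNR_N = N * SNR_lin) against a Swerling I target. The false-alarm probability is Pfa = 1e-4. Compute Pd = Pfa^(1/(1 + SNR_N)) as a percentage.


SNR_lin = 10^(7.7/10) = 5.88844
SNR_N = 6 * 5.88844 = 35.33064
1/(1 + SNR_N) = 1/36.33064 = 0.027525
Pd = (1e-4)^0.027525 = 0.77607
Pd = 77.6%

77.6%


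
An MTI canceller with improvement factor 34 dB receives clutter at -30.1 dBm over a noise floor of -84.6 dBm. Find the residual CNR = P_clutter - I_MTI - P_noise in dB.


CNR = -30.1 - 34 - (-84.6) = 20.5 dB

20.5 dB


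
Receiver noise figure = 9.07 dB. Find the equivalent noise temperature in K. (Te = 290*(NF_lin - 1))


NF_lin = 10^(9.07/10) = 8.07235
Te = 290 * (8.07235 - 1) = 2051.0 K

2051.0 K


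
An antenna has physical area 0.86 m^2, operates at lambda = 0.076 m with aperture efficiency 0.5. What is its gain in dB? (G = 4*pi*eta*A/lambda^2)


G_linear = 4*pi*0.5*0.86/0.076^2 = 935.52
G_dB = 10*log10(935.52) = 29.7 dB

29.7 dB


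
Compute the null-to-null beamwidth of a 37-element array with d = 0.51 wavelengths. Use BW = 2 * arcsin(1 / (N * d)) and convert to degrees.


1/(N*d) = 1/(37*0.51) = 0.052994
BW = 2*arcsin(0.052994) = 6.1 degrees

6.1 degrees


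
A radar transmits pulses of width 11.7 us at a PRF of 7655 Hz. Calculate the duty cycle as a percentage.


DC = 11.7e-6 * 7655 * 100 = 8.96%

8.96%


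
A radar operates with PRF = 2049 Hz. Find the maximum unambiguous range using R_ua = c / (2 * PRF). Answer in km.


R_ua = 3e8 / (2 * 2049) = 73206.4 m = 73.2 km

73.2 km


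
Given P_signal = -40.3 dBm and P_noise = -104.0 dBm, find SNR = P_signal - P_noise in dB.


SNR = -40.3 - (-104.0) = 63.7 dB

63.7 dB


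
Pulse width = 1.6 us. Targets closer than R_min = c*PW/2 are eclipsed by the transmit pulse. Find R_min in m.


R_min = 3e8 * 1.6e-6 / 2 = 240.0 m

240.0 m


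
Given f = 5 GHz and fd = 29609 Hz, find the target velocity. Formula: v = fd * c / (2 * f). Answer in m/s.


v = 29609 * 3e8 / (2 * 5000000000.0) = 888.3 m/s

888.3 m/s


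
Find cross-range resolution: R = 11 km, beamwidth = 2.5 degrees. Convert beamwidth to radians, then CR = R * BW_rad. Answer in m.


BW_rad = 0.043633231
CR = 11000 * 0.043633231 = 480.0 m

480.0 m


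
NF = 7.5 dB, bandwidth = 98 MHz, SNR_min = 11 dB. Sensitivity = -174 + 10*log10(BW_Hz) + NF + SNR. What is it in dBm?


10*log10(98000000.0) = 79.91
S = -174 + 79.91 + 7.5 + 11 = -75.6 dBm

-75.6 dBm


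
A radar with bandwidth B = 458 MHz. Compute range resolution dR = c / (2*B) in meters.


dR = 3e8 / (2 * 458000000.0) = 0.33 m

0.33 m


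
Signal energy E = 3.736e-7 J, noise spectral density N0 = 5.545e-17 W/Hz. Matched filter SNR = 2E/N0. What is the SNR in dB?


SNR_lin = 2 * 3.736e-7 / 5.545e-17 = 1.348e10
SNR_dB = 10*log10(1.348e10) = 101.3 dB

101.3 dB


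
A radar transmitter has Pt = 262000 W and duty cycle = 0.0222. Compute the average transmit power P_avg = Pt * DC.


P_avg = 262000 * 0.0222 = 5816.4 W

5816.4 W


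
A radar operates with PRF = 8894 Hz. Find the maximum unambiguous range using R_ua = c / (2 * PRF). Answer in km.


R_ua = 3e8 / (2 * 8894) = 16865.3 m = 16.9 km

16.9 km


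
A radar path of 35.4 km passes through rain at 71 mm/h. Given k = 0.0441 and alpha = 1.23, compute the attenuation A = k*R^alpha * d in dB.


gamma = 0.0441 * 71^1.23 = 8.346153 dB/km
A = 8.346153 * 35.4 = 295.45 dB

295.45 dB


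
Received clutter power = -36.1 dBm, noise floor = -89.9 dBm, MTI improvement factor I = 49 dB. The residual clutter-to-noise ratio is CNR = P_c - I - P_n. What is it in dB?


CNR = -36.1 - 49 - (-89.9) = 4.8 dB

4.8 dB


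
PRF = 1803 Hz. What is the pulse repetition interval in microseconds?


PRI = 1/1803 = 0.0005546312 s = 554.6 us

554.6 us


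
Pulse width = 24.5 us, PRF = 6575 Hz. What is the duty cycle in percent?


DC = 24.5e-6 * 6575 * 100 = 16.11%

16.11%


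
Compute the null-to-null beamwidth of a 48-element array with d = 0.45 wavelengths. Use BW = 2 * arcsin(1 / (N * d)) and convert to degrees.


1/(N*d) = 1/(48*0.45) = 0.046296
BW = 2*arcsin(0.046296) = 5.3 degrees

5.3 degrees


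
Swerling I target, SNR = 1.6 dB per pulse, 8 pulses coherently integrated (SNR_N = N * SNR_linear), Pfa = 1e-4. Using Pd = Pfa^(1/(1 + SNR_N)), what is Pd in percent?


SNR_lin = 10^(1.6/10) = 1.44544
SNR_N = 8 * 1.44544 = 11.56352
1/(1 + SNR_N) = 1/12.56352 = 0.0795955
Pd = (1e-4)^0.0795955 = 0.48042
Pd = 48.0%

48.0%


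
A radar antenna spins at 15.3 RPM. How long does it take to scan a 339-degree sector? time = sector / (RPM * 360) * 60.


t = 339 / (15.3 * 360) * 60 = 3.69 s

3.69 s


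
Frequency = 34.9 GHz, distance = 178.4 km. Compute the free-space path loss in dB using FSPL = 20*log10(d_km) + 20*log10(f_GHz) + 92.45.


20*log10(178.4) = 45.03
20*log10(34.9) = 30.86
FSPL = 168.3 dB

168.3 dB


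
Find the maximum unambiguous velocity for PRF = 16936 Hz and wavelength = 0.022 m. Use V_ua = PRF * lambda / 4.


V_ua = 16936 * 0.022 / 4 = 93.1 m/s

93.1 m/s


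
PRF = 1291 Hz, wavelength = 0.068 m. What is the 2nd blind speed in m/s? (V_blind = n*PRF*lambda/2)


V_blind = 2 * 1291 * 0.068 / 2 = 87.8 m/s

87.8 m/s


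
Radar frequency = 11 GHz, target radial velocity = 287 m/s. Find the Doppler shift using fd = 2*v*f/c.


fd = 2 * 287 * 11000000000.0 / 3e8 = 21046.7 Hz

21046.7 Hz


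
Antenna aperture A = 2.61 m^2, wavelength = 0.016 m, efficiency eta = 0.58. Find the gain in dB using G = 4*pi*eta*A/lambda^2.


G_linear = 4*pi*0.58*2.61/0.016^2 = 74308.48
G_dB = 10*log10(74308.48) = 48.7 dB

48.7 dB


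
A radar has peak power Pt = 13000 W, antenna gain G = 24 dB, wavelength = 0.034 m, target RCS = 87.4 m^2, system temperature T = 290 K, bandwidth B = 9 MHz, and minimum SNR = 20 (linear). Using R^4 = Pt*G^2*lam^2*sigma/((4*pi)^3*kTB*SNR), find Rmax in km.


G_lin = 10^(24/10) = 251.188643
R^4 = 13000 * 251.188643^2 * 0.034^2 * 87.4 / ((4*pi)^3 * 1.38e-23 * 290 * 9000000.0 * 20)
R^4 = 5.7974e16 m^4
R_max = (5.7974e16)^(1/4) = 15517.0 m = 15.5 km

15.5 km


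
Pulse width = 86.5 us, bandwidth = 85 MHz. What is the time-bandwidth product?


TBP = 86.5 * 85 = 7352.5

7352.5


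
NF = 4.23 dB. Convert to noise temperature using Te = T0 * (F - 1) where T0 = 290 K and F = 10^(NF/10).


NF_lin = 10^(4.23/10) = 2.6485
Te = 290 * (2.6485 - 1) = 478.1 K

478.1 K


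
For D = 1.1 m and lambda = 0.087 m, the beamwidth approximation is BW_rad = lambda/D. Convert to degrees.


BW_rad = 0.087 / 1.1 = 0.079091
BW_deg = 4.53 degrees

4.53 degrees


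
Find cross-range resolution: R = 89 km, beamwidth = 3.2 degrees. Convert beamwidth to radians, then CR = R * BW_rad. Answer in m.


BW_rad = 0.055850536
CR = 89000 * 0.055850536 = 4970.7 m

4970.7 m


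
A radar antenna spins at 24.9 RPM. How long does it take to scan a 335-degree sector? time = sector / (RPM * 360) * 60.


t = 335 / (24.9 * 360) * 60 = 2.24 s

2.24 s


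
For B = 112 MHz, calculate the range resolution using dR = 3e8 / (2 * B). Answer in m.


dR = 3e8 / (2 * 112000000.0) = 1.34 m

1.34 m


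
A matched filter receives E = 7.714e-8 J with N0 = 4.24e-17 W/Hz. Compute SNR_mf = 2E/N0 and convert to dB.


SNR_lin = 2 * 7.714e-8 / 4.24e-17 = 3.639e9
SNR_dB = 10*log10(3.639e9) = 95.6 dB

95.6 dB


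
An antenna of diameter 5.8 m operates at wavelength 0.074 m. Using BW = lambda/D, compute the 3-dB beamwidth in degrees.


BW_rad = 0.074 / 5.8 = 0.012759
BW_deg = 0.73 degrees

0.73 degrees


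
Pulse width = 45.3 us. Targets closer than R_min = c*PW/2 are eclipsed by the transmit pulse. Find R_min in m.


R_min = 3e8 * 45.3e-6 / 2 = 6795.0 m

6795.0 m


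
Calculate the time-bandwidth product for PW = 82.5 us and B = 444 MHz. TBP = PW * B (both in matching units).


TBP = 82.5 * 444 = 36630.0

36630.0


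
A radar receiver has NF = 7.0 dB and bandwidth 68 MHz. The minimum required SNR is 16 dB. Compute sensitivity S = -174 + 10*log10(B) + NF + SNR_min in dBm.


10*log10(68000000.0) = 78.33
S = -174 + 78.33 + 7.0 + 16 = -72.7 dBm

-72.7 dBm


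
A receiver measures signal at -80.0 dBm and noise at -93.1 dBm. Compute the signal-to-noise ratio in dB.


SNR = -80.0 - (-93.1) = 13.1 dB

13.1 dB


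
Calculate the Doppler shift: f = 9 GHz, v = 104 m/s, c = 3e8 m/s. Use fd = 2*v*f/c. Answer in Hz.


fd = 2 * 104 * 9000000000.0 / 3e8 = 6240.0 Hz

6240.0 Hz


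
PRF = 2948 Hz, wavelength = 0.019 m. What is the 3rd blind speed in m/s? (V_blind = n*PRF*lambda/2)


V_blind = 3 * 2948 * 0.019 / 2 = 84.0 m/s

84.0 m/s


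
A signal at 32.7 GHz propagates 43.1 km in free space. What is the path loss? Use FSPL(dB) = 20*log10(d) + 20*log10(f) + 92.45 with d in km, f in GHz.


20*log10(43.1) = 32.69
20*log10(32.7) = 30.29
FSPL = 155.4 dB

155.4 dB


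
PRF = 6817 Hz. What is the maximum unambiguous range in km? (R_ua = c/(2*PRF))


R_ua = 3e8 / (2 * 6817) = 22003.8 m = 22.0 km

22.0 km


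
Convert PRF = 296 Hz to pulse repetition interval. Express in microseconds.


PRI = 1/296 = 0.0033783784 s = 3378.4 us

3378.4 us


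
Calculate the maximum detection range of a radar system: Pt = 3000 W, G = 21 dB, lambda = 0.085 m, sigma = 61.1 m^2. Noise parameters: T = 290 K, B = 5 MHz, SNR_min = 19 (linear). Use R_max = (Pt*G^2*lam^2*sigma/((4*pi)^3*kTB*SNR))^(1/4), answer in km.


G_lin = 10^(21/10) = 125.892541
R^4 = 3000 * 125.892541^2 * 0.085^2 * 61.1 / ((4*pi)^3 * 1.38e-23 * 290 * 5000000.0 * 19)
R^4 = 2.78208e16 m^4
R_max = (2.78208e16)^(1/4) = 12914.9 m = 12.9 km

12.9 km


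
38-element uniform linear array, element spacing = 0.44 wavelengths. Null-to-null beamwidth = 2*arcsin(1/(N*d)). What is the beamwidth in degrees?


1/(N*d) = 1/(38*0.44) = 0.059809
BW = 2*arcsin(0.059809) = 6.9 degrees

6.9 degrees


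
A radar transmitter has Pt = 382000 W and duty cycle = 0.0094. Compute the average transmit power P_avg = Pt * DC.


P_avg = 382000 * 0.0094 = 3590.8 W

3590.8 W


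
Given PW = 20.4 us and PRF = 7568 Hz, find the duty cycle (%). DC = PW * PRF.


DC = 20.4e-6 * 7568 * 100 = 15.44%

15.44%


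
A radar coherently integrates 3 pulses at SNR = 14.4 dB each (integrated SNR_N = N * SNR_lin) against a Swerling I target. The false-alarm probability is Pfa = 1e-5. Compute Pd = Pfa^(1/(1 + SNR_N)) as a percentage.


SNR_lin = 10^(14.4/10) = 27.54229
SNR_N = 3 * 27.54229 = 82.62687
1/(1 + SNR_N) = 1/83.62687 = 0.0119579
Pd = (1e-5)^0.0119579 = 0.87139
Pd = 87.1%

87.1%


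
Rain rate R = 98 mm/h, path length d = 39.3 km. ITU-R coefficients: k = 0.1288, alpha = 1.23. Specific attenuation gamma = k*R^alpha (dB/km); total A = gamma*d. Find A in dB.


gamma = 0.1288 * 98^1.23 = 36.234639 dB/km
A = 36.234639 * 39.3 = 1424.02 dB

1424.02 dB


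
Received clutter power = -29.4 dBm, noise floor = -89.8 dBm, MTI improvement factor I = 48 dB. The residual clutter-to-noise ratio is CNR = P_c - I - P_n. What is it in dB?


CNR = -29.4 - 48 - (-89.8) = 12.4 dB

12.4 dB


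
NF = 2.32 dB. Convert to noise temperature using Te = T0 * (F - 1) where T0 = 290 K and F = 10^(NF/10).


NF_lin = 10^(2.32/10) = 1.706082
Te = 290 * (1.706082 - 1) = 204.8 K

204.8 K


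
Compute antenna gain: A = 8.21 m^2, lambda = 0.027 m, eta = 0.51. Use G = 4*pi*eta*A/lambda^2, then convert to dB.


G_linear = 4*pi*0.51*8.21/0.027^2 = 72176.48
G_dB = 10*log10(72176.48) = 48.6 dB

48.6 dB


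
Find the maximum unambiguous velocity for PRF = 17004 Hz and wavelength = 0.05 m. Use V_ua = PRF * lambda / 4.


V_ua = 17004 * 0.05 / 4 = 212.6 m/s

212.6 m/s


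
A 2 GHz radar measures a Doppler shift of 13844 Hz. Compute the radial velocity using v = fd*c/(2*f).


v = 13844 * 3e8 / (2 * 2000000000.0) = 1038.3 m/s

1038.3 m/s


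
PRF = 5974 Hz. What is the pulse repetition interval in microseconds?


PRI = 1/5974 = 0.000167392 s = 167.4 us

167.4 us


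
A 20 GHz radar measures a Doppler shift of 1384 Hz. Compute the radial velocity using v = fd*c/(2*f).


v = 1384 * 3e8 / (2 * 20000000000.0) = 10.4 m/s

10.4 m/s


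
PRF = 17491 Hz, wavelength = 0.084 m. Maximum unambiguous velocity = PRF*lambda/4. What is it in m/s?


V_ua = 17491 * 0.084 / 4 = 367.3 m/s

367.3 m/s


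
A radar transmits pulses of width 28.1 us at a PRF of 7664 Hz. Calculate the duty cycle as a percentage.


DC = 28.1e-6 * 7664 * 100 = 21.54%

21.54%


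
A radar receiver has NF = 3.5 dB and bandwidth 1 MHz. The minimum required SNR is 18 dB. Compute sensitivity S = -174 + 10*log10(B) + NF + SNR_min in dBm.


10*log10(1000000.0) = 60.0
S = -174 + 60.0 + 3.5 + 18 = -92.5 dBm

-92.5 dBm


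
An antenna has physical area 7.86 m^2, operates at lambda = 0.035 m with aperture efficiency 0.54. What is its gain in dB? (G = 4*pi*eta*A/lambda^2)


G_linear = 4*pi*0.54*7.86/0.035^2 = 43540.17
G_dB = 10*log10(43540.17) = 46.4 dB

46.4 dB


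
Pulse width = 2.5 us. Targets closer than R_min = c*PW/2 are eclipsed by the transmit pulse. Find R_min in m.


R_min = 3e8 * 2.5e-6 / 2 = 375.0 m

375.0 m


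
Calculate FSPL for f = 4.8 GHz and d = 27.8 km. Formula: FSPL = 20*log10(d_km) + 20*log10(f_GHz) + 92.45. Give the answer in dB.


20*log10(27.8) = 28.88
20*log10(4.8) = 13.62
FSPL = 135.0 dB

135.0 dB


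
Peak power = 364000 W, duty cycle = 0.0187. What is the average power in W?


P_avg = 364000 * 0.0187 = 6806.8 W

6806.8 W


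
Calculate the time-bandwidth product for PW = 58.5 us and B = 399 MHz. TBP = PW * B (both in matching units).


TBP = 58.5 * 399 = 23341.5

23341.5


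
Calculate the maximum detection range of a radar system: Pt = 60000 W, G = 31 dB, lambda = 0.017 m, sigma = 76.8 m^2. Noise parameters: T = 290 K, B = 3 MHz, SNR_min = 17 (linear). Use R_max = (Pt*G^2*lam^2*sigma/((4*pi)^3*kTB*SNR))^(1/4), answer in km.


G_lin = 10^(31/10) = 1258.925412
R^4 = 60000 * 1258.925412^2 * 0.017^2 * 76.8 / ((4*pi)^3 * 1.38e-23 * 290 * 3000000.0 * 17)
R^4 = 5.21115e18 m^4
R_max = (5.21115e18)^(1/4) = 47778.6 m = 47.8 km

47.8 km


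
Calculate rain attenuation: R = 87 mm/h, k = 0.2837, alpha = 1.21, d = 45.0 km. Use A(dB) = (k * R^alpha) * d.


gamma = 0.2837 * 87^1.21 = 63.048917 dB/km
A = 63.048917 * 45.0 = 2837.2 dB

2837.2 dB


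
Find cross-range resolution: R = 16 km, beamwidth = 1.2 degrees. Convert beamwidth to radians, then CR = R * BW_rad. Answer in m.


BW_rad = 0.020943951
CR = 16000 * 0.020943951 = 335.1 m

335.1 m


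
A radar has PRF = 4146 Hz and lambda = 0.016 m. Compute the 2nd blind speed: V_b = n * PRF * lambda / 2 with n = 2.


V_blind = 2 * 4146 * 0.016 / 2 = 66.3 m/s

66.3 m/s


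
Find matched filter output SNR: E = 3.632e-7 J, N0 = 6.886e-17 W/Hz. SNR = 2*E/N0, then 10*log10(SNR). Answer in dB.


SNR_lin = 2 * 3.632e-7 / 6.886e-17 = 1.055e10
SNR_dB = 10*log10(1.055e10) = 100.2 dB

100.2 dB


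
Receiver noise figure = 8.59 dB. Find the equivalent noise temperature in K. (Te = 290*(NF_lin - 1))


NF_lin = 10^(8.59/10) = 7.227698
Te = 290 * (7.227698 - 1) = 1806.0 K

1806.0 K


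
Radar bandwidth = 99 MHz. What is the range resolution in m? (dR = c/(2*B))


dR = 3e8 / (2 * 99000000.0) = 1.52 m

1.52 m


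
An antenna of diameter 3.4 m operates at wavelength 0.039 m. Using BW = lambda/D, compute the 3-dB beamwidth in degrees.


BW_rad = 0.039 / 3.4 = 0.011471
BW_deg = 0.66 degrees

0.66 degrees


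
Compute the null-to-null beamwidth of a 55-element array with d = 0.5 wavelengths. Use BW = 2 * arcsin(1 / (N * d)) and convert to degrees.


1/(N*d) = 1/(55*0.5) = 0.036364
BW = 2*arcsin(0.036364) = 4.2 degrees

4.2 degrees


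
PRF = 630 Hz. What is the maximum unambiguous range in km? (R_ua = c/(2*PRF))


R_ua = 3e8 / (2 * 630) = 238095.2 m = 238.1 km

238.1 km


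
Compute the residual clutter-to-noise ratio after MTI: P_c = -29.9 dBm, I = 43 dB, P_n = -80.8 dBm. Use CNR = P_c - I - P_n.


CNR = -29.9 - 43 - (-80.8) = 7.9 dB

7.9 dB


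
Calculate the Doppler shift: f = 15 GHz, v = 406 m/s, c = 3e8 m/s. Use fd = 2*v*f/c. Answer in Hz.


fd = 2 * 406 * 15000000000.0 / 3e8 = 40600.0 Hz

40600.0 Hz


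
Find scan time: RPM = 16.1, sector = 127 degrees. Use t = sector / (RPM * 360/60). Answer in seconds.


t = 127 / (16.1 * 360) * 60 = 1.31 s

1.31 s


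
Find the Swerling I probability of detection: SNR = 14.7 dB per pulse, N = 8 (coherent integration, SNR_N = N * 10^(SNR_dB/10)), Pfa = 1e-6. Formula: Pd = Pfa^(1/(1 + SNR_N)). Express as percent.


SNR_lin = 10^(14.7/10) = 29.51209
SNR_N = 8 * 29.51209 = 236.09672
1/(1 + SNR_N) = 1/237.09672 = 0.0042177
Pd = (1e-6)^0.0042177 = 0.9434
Pd = 94.3%

94.3%


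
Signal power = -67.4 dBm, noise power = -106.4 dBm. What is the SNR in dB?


SNR = -67.4 - (-106.4) = 39.0 dB

39.0 dB


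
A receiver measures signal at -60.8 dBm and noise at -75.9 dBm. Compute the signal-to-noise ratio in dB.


SNR = -60.8 - (-75.9) = 15.1 dB

15.1 dB


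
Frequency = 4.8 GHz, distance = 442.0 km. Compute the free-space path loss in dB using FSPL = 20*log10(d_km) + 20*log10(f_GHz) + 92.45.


20*log10(442.0) = 52.91
20*log10(4.8) = 13.62
FSPL = 159.0 dB

159.0 dB


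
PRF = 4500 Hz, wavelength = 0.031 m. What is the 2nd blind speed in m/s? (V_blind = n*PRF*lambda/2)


V_blind = 2 * 4500 * 0.031 / 2 = 139.5 m/s

139.5 m/s


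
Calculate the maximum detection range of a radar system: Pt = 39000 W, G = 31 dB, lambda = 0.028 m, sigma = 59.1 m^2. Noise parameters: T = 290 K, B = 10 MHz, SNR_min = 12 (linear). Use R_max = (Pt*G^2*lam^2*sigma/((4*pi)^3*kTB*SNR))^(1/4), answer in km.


G_lin = 10^(31/10) = 1258.925412
R^4 = 39000 * 1258.925412^2 * 0.028^2 * 59.1 / ((4*pi)^3 * 1.38e-23 * 290 * 10000000.0 * 12)
R^4 = 3.00525e18 m^4
R_max = (3.00525e18)^(1/4) = 41636.1 m = 41.6 km

41.6 km


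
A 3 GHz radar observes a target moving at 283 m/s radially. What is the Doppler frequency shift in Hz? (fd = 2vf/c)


fd = 2 * 283 * 3000000000.0 / 3e8 = 5660.0 Hz

5660.0 Hz


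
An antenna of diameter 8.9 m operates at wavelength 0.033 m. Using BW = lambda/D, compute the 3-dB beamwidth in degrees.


BW_rad = 0.033 / 8.9 = 0.003708
BW_deg = 0.21 degrees

0.21 degrees


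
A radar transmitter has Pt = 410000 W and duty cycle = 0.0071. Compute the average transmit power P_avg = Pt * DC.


P_avg = 410000 * 0.0071 = 2911.0 W

2911.0 W


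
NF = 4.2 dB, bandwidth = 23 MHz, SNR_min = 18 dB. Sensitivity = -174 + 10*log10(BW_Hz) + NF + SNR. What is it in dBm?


10*log10(23000000.0) = 73.62
S = -174 + 73.62 + 4.2 + 18 = -78.2 dBm

-78.2 dBm


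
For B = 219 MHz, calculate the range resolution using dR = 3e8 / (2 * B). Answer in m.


dR = 3e8 / (2 * 219000000.0) = 0.68 m

0.68 m


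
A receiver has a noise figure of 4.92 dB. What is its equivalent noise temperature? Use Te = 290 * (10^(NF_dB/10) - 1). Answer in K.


NF_lin = 10^(4.92/10) = 3.10456
Te = 290 * (3.10456 - 1) = 610.3 K

610.3 K


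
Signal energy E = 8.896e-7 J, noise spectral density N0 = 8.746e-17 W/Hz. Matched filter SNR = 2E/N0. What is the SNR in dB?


SNR_lin = 2 * 8.896e-7 / 8.746e-17 = 2.034e10
SNR_dB = 10*log10(2.034e10) = 103.1 dB

103.1 dB


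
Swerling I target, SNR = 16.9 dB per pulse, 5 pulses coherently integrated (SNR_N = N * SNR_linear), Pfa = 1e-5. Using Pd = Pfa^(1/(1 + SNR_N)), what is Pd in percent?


SNR_lin = 10^(16.9/10) = 48.97788
SNR_N = 5 * 48.97788 = 244.8894
1/(1 + SNR_N) = 1/245.8894 = 0.0040669
Pd = (1e-5)^0.0040669 = 0.95426
Pd = 95.4%

95.4%


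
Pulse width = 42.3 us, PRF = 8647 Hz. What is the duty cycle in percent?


DC = 42.3e-6 * 8647 * 100 = 36.58%

36.58%


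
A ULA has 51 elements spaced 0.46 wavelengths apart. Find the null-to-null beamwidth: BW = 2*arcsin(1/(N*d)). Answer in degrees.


1/(N*d) = 1/(51*0.46) = 0.042626
BW = 2*arcsin(0.042626) = 4.9 degrees

4.9 degrees


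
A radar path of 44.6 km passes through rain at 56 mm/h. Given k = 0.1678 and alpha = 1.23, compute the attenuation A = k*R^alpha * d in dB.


gamma = 0.1678 * 56^1.23 = 23.71719 dB/km
A = 23.71719 * 44.6 = 1057.79 dB

1057.79 dB


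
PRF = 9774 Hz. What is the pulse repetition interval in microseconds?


PRI = 1/9774 = 0.0001023123 s = 102.3 us

102.3 us


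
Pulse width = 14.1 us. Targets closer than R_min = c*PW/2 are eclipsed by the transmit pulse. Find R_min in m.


R_min = 3e8 * 14.1e-6 / 2 = 2115.0 m

2115.0 m


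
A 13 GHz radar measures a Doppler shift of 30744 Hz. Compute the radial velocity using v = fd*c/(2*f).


v = 30744 * 3e8 / (2 * 13000000000.0) = 354.7 m/s

354.7 m/s


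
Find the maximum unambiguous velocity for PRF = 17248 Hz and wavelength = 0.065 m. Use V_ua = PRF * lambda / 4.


V_ua = 17248 * 0.065 / 4 = 280.3 m/s

280.3 m/s


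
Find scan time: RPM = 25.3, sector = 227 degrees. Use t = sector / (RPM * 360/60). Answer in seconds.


t = 227 / (25.3 * 360) * 60 = 1.5 s

1.5 s


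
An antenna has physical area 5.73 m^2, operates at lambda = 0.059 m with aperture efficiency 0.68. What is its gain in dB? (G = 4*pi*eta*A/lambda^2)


G_linear = 4*pi*0.68*5.73/0.059^2 = 14065.96
G_dB = 10*log10(14065.96) = 41.5 dB

41.5 dB


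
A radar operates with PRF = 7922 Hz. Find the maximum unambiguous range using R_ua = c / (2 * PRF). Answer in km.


R_ua = 3e8 / (2 * 7922) = 18934.6 m = 18.9 km

18.9 km


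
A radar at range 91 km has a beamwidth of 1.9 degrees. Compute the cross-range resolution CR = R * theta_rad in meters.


BW_rad = 0.033161256
CR = 91000 * 0.033161256 = 3017.7 m

3017.7 m
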